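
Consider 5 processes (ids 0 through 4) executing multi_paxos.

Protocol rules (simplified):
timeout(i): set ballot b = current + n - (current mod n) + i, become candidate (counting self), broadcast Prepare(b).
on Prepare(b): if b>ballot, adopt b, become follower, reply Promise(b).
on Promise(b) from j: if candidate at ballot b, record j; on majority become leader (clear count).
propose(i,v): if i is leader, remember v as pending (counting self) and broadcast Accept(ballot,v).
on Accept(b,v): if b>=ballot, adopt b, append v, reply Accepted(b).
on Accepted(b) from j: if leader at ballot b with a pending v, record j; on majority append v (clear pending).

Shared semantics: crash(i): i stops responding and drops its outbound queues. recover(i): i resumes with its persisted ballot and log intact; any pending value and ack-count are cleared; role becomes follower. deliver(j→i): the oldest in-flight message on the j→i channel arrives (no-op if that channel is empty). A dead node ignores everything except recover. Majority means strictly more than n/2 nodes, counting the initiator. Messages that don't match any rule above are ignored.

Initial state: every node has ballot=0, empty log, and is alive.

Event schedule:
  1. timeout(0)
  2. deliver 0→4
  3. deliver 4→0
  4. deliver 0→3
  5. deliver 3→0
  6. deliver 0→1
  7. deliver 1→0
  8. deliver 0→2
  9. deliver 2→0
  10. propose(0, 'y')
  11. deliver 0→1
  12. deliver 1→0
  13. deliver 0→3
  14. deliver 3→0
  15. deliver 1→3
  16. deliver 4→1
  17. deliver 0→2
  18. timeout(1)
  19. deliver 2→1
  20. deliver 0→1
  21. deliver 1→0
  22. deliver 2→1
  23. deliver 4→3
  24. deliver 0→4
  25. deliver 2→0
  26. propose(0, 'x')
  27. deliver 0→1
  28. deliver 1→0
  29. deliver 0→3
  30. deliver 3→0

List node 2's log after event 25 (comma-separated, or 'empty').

y

e1 timeout(0): 0[cand,b=5,-]
e2 deliver 0→4: 4[foll,b=5,-]
e3 deliver 4→0: ·
e4 deliver 0→3: 3[foll,b=5,-]
e5 deliver 3→0: 0[lead,b=5,-]
e6 deliver 0→1: 1[foll,b=5,-]
e7 deliver 1→0: ·
e8 deliver 0→2: 2[foll,b=5,-]
e9 deliver 2→0: ·
e10 propose(0,'y'): ·
e11 deliver 0→1: 1[foll,b=5,y]
e12 deliver 1→0: ·
e13 deliver 0→3: 3[foll,b=5,y]
e14 deliver 3→0: 0[lead,b=5,y]
e15 deliver 1→3: ·
e16 deliver 4→1: ·
e17 deliver 0→2: 2[foll,b=5,y]
e18 timeout(1): 1[cand,b=11,y]
e19 deliver 2→1: ·
e20 deliver 0→1: ·
e21 deliver 1→0: 0[foll,b=11,y]
e22 deliver 2→1: ·
e23 deliver 4→3: ·
e24 deliver 0→4: 4[foll,b=5,y]
e25 deliver 2→0: ·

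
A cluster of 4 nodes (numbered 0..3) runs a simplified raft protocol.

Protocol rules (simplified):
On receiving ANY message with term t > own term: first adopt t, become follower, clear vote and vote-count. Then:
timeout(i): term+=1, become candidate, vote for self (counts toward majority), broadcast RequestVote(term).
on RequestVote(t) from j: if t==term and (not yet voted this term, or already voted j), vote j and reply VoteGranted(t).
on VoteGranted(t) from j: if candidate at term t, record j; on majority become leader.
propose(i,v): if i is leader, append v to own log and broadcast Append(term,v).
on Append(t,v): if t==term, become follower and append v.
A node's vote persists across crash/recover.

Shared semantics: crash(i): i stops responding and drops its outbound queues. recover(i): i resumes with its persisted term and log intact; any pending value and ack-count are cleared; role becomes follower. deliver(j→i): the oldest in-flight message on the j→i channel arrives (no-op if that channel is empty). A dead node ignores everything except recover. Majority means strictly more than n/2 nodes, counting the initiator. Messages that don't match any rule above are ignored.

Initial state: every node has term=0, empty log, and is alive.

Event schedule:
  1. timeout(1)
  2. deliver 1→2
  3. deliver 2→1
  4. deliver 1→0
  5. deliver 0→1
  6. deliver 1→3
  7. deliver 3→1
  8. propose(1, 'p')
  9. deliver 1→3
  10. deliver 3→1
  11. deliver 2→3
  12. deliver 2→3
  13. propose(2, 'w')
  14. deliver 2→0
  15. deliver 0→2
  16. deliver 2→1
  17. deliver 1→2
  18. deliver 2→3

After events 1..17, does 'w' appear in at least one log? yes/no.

1. timeout(1):  <1:cand t1 ->
2. deliver 1→2:  <2:foll t1 ->
3. deliver 2→1:  nop
4. deliver 1→0:  <0:foll t1 ->
5. deliver 0→1:  <1:lead t1 ->
6. deliver 1→3:  <3:foll t1 ->
7. deliver 3→1:  nop
8. propose(1,'p'):  <1:lead t1 p>
9. deliver 1→3:  <3:foll t1 p>
10. deliver 3→1:  nop
11. deliver 2→3:  nop
12. deliver 2→3:  nop
13. propose(2,'w'):  nop
14. deliver 2→0:  nop
15. deliver 0→2:  nop
16. deliver 2→1:  nop
17. deliver 1→2:  <2:foll t1 p>

no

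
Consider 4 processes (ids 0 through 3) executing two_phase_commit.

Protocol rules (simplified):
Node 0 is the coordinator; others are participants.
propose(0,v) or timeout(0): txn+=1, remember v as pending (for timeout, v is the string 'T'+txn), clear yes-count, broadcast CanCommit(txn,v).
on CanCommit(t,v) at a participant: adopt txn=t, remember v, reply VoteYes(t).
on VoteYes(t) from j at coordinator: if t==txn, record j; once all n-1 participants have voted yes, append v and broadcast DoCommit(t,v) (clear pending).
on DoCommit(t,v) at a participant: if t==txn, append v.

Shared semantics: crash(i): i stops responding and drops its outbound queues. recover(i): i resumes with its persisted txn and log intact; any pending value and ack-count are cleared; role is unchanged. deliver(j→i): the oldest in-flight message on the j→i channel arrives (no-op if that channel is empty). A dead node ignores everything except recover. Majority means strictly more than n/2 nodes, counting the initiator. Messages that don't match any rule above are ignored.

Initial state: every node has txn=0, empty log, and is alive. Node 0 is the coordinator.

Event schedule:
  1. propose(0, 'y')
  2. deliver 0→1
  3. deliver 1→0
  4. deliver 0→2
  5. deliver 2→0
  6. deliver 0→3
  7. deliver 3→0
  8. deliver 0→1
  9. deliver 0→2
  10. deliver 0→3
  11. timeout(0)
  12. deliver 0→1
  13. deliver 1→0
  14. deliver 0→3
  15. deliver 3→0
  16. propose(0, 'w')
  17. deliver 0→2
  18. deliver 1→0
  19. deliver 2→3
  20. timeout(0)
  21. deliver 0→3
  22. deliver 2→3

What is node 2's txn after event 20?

e1 propose(0,'y'): 0[coor,t=1,-]
e2 deliver 0→1: 1[part,t=1,-]
e3 deliver 1→0: ·
e4 deliver 0→2: 2[part,t=1,-]
e5 deliver 2→0: ·
e6 deliver 0→3: 3[part,t=1,-]
e7 deliver 3→0: 0[coor,t=1,y]
e8 deliver 0→1: 1[part,t=1,y]
e9 deliver 0→2: 2[part,t=1,y]
e10 deliver 0→3: 3[part,t=1,y]
e11 timeout(0): 0[coor,t=2,y]
e12 deliver 0→1: 1[part,t=2,y]
e13 deliver 1→0: ·
e14 deliver 0→3: 3[part,t=2,y]
e15 deliver 3→0: ·
e16 propose(0,'w'): 0[coor,t=3,y]
e17 deliver 0→2: 2[part,t=2,y]
e18 deliver 1→0: ·
e19 deliver 2→3: ·
e20 timeout(0): 0[coor,t=4,y]

2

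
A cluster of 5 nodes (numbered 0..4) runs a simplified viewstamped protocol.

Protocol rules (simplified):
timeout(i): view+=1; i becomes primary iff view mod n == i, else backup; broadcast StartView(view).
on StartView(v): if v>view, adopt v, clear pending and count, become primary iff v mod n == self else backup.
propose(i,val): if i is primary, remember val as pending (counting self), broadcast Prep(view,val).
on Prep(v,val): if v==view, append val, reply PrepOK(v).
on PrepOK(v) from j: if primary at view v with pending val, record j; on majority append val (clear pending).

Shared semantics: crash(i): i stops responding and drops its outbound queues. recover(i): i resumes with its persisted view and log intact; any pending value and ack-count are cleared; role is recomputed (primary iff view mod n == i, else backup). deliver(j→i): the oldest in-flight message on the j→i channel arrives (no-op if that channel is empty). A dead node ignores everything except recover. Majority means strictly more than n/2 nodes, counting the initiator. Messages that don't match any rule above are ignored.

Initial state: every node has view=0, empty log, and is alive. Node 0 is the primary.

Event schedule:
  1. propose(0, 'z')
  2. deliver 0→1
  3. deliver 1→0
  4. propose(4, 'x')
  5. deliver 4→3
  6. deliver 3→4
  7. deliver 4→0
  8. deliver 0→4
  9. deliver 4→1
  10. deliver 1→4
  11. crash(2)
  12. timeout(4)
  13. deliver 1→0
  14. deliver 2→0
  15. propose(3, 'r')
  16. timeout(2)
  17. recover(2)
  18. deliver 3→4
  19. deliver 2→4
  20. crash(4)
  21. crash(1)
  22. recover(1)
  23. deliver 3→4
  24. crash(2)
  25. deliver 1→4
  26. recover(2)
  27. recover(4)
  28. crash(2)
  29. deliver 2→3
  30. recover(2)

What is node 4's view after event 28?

step 1 propose(0,'z'): —
step 2 deliver 0→1: 1={back,v=0,log=z}
step 3 deliver 1→0: —
step 4 propose(4,'x'): —
step 5 deliver 4→3: —
step 6 deliver 3→4: —
step 7 deliver 4→0: —
step 8 deliver 0→4: 4={back,v=0,log=z}
step 9 deliver 4→1: —
step 10 deliver 1→4: —
step 11 crash(2): 2={✗back,v=0,log=-}
step 12 timeout(4): 4={back,v=1,log=z}
step 13 deliver 1→0: —
step 14 deliver 2→0: —
step 15 propose(3,'r'): —
step 16 timeout(2): —
step 17 recover(2): 2={back,v=0,log=-}
step 18 deliver 3→4: —
step 19 deliver 2→4: —
step 20 crash(4): 4={✗back,v=1,log=z}
step 21 crash(1): 1={✗back,v=0,log=z}
step 22 recover(1): 1={back,v=0,log=z}
step 23 deliver 3→4: —
step 24 crash(2): 2={✗back,v=0,log=-}
step 25 deliver 1→4: —
step 26 recover(2): 2={back,v=0,log=-}
step 27 recover(4): 4={back,v=1,log=z}
step 28 crash(2): 2={✗back,v=0,log=-}

1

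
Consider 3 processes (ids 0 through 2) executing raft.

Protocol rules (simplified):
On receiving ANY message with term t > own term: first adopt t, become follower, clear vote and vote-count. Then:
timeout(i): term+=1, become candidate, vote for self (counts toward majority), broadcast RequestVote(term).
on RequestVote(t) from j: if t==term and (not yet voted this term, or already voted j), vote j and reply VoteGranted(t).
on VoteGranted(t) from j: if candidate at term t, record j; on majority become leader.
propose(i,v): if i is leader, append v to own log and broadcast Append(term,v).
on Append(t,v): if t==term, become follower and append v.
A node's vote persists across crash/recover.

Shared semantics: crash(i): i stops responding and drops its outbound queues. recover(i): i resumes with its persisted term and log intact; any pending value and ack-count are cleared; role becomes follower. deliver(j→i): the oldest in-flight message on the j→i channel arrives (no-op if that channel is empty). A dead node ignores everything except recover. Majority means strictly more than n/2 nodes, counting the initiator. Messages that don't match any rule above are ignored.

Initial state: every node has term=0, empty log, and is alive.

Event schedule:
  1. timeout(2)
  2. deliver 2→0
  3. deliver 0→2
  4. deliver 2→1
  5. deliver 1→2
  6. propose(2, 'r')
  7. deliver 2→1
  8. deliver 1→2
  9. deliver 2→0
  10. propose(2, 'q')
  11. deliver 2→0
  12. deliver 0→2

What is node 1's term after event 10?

step 1 timeout(2): 2={cand,t=1,log=-}
step 2 deliver 2→0: 0={foll,t=1,log=-}
step 3 deliver 0→2: 2={lead,t=1,log=-}
step 4 deliver 2→1: 1={foll,t=1,log=-}
step 5 deliver 1→2: —
step 6 propose(2,'r'): 2={lead,t=1,log=r}
step 7 deliver 2→1: 1={foll,t=1,log=r}
step 8 deliver 1→2: —
step 9 deliver 2→0: 0={foll,t=1,log=r}
step 10 propose(2,'q'): 2={lead,t=1,log=r,q}

1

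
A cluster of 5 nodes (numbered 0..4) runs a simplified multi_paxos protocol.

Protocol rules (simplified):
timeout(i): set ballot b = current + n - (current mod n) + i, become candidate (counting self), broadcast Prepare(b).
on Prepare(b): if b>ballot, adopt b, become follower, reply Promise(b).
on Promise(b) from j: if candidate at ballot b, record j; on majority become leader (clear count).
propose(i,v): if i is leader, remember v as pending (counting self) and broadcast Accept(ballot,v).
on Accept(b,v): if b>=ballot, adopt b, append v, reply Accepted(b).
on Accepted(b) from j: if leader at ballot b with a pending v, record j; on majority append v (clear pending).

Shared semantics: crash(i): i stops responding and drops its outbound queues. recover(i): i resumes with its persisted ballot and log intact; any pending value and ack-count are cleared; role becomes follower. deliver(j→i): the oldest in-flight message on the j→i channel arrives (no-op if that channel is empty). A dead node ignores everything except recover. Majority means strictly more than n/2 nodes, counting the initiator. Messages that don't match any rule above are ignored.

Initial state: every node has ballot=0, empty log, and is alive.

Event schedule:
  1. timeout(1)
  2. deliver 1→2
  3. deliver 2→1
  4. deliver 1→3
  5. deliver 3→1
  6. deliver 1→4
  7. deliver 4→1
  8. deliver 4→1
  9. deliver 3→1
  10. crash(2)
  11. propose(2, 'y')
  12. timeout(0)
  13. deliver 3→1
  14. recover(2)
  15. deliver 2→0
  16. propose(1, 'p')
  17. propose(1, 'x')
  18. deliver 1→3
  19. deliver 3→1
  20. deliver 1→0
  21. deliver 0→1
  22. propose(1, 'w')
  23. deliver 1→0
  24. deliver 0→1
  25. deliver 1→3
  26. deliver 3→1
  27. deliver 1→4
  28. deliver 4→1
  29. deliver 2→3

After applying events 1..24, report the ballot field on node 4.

1. timeout(1):  <1:cand b6 ->
2. deliver 1→2:  <2:foll b6 ->
3. deliver 2→1:  nop
4. deliver 1→3:  <3:foll b6 ->
5. deliver 3→1:  <1:lead b6 ->
6. deliver 1→4:  <4:foll b6 ->
7. deliver 4→1:  nop
8. deliver 4→1:  nop
9. deliver 3→1:  nop
10. crash(2):  <2:✗foll b6 ->
11. propose(2,'y'):  nop
12. timeout(0):  <0:cand b5 ->
13. deliver 3→1:  nop
14. recover(2):  <2:foll b6 ->
15. deliver 2→0:  nop
16. propose(1,'p'):  nop
17. propose(1,'x'):  nop
18. deliver 1→3:  <3:foll b6 p>
19. deliver 3→1:  nop
20. deliver 1→0:  <0:foll b6 ->
21. deliver 0→1:  nop
22. propose(1,'w'):  nop
23. deliver 1→0:  <0:foll b6 p>
24. deliver 0→1:  nop

6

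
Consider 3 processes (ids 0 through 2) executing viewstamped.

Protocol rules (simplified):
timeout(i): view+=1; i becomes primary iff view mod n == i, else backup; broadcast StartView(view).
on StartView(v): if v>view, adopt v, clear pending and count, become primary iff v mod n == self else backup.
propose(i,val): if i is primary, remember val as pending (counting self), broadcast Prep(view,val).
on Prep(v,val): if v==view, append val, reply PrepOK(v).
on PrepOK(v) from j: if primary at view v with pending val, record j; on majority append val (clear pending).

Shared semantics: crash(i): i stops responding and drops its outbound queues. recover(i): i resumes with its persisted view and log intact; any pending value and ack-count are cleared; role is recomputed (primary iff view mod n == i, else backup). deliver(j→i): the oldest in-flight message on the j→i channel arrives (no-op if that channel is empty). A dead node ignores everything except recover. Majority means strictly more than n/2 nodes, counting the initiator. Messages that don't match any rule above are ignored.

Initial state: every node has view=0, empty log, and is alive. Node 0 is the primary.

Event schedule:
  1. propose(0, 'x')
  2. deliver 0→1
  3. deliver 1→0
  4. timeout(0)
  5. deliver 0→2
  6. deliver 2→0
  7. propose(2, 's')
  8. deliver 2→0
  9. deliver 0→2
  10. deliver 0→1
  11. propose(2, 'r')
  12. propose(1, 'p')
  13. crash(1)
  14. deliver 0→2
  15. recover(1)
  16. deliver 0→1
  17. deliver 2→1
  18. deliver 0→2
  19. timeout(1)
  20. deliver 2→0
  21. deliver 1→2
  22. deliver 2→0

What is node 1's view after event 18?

1

[1] propose(0,'x') → ∅
[2] deliver 0→1 → N1(back v0 [x])
[3] deliver 1→0 → N0(prim v0 [x])
[4] timeout(0) → N0(back v1 [x])
[5] deliver 0→2 → N2(back v0 [x])
[6] deliver 2→0 → ∅
[7] propose(2,'s') → ∅
[8] deliver 2→0 → ∅
[9] deliver 0→2 → N2(back v1 [x])
[10] deliver 0→1 → N1(prim v1 [x])
[11] propose(2,'r') → ∅
[12] propose(1,'p') → ∅
[13] crash(1) → N1(✗prim v1 [x])
[14] deliver 0→2 → ∅
[15] recover(1) → N1(prim v1 [x])
[16] deliver 0→1 → ∅
[17] deliver 2→1 → ∅
[18] deliver 0→2 → ∅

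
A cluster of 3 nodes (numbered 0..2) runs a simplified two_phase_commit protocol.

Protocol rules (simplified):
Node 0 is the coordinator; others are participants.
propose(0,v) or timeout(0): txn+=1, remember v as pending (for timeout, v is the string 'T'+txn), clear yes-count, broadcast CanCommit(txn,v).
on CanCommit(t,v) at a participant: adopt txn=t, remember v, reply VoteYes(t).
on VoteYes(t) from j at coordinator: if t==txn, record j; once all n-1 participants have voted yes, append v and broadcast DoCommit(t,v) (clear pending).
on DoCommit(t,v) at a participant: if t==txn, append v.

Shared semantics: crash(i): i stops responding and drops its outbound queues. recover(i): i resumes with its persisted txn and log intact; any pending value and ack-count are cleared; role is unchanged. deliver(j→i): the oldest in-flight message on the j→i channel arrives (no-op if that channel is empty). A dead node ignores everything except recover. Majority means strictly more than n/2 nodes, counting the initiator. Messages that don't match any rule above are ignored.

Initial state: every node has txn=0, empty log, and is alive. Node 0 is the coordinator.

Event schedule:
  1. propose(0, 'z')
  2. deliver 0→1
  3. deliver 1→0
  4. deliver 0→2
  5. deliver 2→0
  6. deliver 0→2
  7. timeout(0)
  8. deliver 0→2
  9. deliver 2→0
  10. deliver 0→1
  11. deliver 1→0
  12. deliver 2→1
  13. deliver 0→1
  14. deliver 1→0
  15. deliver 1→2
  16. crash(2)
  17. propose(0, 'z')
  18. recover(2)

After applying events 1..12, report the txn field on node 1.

1

[1] propose(0,'z') → N0(coor t1 [-])
[2] deliver 0→1 → N1(part t1 [-])
[3] deliver 1→0 → ∅
[4] deliver 0→2 → N2(part t1 [-])
[5] deliver 2→0 → N0(coor t1 [z])
[6] deliver 0→2 → N2(part t1 [z])
[7] timeout(0) → N0(coor t2 [z])
[8] deliver 0→2 → N2(part t2 [z])
[9] deliver 2→0 → ∅
[10] deliver 0→1 → N1(part t1 [z])
[11] deliver 1→0 → ∅
[12] deliver 2→1 → ∅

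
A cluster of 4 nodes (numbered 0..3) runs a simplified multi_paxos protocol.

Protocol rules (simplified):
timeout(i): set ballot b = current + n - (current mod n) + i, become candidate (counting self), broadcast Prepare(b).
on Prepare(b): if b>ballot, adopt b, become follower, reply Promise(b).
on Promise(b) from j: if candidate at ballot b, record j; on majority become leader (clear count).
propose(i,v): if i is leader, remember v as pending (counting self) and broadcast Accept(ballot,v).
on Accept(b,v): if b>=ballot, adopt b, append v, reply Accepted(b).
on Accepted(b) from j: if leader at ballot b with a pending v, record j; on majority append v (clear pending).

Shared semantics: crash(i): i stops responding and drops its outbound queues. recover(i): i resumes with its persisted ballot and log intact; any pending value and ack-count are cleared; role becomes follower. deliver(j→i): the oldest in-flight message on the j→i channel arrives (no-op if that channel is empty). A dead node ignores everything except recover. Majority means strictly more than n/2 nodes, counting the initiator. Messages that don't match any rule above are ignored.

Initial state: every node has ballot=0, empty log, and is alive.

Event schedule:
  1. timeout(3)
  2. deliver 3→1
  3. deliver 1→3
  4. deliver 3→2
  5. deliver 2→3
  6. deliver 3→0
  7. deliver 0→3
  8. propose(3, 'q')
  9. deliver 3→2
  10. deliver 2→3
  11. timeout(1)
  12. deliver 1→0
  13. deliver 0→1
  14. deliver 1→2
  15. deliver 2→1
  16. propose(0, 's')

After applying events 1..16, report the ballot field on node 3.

7

e1 timeout(3): 3[cand,b=7,-]
e2 deliver 3→1: 1[foll,b=7,-]
e3 deliver 1→3: ·
e4 deliver 3→2: 2[foll,b=7,-]
e5 deliver 2→3: 3[lead,b=7,-]
e6 deliver 3→0: 0[foll,b=7,-]
e7 deliver 0→3: ·
e8 propose(3,'q'): ·
e9 deliver 3→2: 2[foll,b=7,q]
e10 deliver 2→3: ·
e11 timeout(1): 1[cand,b=9,-]
e12 deliver 1→0: 0[foll,b=9,-]
e13 deliver 0→1: ·
e14 deliver 1→2: 2[foll,b=9,q]
e15 deliver 2→1: 1[lead,b=9,-]
e16 propose(0,'s'): ·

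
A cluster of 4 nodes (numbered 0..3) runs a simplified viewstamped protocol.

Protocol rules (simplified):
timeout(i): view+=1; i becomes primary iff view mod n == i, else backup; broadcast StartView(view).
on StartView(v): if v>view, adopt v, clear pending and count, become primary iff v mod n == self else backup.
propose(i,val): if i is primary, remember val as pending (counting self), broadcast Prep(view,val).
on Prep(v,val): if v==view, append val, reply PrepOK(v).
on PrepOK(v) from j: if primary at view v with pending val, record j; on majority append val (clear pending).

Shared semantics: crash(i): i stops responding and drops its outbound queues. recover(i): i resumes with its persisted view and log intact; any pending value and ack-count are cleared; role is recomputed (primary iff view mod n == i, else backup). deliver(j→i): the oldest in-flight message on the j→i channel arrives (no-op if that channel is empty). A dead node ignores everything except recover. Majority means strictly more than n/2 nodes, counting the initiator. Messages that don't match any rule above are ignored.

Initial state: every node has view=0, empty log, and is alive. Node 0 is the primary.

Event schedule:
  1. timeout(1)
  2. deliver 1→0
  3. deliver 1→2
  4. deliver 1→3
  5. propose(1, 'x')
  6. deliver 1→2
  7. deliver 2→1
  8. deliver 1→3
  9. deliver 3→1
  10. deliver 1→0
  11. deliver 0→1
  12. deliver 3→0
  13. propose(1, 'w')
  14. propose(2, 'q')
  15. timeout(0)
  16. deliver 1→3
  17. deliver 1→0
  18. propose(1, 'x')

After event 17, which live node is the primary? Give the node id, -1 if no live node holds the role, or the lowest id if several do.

[1] timeout(1) → N1(prim v1 [-])
[2] deliver 1→0 → N0(back v1 [-])
[3] deliver 1→2 → N2(back v1 [-])
[4] deliver 1→3 → N3(back v1 [-])
[5] propose(1,'x') → ∅
[6] deliver 1→2 → N2(back v1 [x])
[7] deliver 2→1 → ∅
[8] deliver 1→3 → N3(back v1 [x])
[9] deliver 3→1 → N1(prim v1 [x])
[10] deliver 1→0 → N0(back v1 [x])
[11] deliver 0→1 → ∅
[12] deliver 3→0 → ∅
[13] propose(1,'w') → ∅
[14] propose(2,'q') → ∅
[15] timeout(0) → N0(back v2 [x])
[16] deliver 1→3 → N3(back v1 [x,w])
[17] deliver 1→0 → ∅

1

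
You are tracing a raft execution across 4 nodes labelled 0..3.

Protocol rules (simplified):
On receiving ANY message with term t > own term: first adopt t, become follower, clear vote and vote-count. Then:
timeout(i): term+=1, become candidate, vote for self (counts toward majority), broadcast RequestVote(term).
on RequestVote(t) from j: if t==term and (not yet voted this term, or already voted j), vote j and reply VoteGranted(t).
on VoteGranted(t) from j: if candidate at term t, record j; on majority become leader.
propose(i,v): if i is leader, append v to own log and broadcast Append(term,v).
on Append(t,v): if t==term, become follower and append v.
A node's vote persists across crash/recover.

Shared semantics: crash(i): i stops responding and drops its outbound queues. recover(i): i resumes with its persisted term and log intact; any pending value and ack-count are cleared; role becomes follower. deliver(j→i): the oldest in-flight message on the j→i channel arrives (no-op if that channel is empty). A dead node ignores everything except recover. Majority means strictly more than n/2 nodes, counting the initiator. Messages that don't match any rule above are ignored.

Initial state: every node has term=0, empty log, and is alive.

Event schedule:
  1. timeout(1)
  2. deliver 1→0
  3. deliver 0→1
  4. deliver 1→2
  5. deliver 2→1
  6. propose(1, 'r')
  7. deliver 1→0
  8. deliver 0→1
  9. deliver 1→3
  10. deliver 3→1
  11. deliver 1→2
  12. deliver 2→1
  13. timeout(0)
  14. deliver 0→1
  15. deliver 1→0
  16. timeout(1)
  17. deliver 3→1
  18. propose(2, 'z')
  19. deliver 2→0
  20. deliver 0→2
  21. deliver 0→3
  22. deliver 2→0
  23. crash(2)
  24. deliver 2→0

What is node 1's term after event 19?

3

e1 timeout(1): 1[cand,t=1,-]
e2 deliver 1→0: 0[foll,t=1,-]
e3 deliver 0→1: ·
e4 deliver 1→2: 2[foll,t=1,-]
e5 deliver 2→1: 1[lead,t=1,-]
e6 propose(1,'r'): 1[lead,t=1,r]
e7 deliver 1→0: 0[foll,t=1,r]
e8 deliver 0→1: ·
e9 deliver 1→3: 3[foll,t=1,-]
e10 deliver 3→1: ·
e11 deliver 1→2: 2[foll,t=1,r]
e12 deliver 2→1: ·
e13 timeout(0): 0[cand,t=2,r]
e14 deliver 0→1: 1[foll,t=2,r]
e15 deliver 1→0: ·
e16 timeout(1): 1[cand,t=3,r]
e17 deliver 3→1: ·
e18 propose(2,'z'): ·
e19 deliver 2→0: ·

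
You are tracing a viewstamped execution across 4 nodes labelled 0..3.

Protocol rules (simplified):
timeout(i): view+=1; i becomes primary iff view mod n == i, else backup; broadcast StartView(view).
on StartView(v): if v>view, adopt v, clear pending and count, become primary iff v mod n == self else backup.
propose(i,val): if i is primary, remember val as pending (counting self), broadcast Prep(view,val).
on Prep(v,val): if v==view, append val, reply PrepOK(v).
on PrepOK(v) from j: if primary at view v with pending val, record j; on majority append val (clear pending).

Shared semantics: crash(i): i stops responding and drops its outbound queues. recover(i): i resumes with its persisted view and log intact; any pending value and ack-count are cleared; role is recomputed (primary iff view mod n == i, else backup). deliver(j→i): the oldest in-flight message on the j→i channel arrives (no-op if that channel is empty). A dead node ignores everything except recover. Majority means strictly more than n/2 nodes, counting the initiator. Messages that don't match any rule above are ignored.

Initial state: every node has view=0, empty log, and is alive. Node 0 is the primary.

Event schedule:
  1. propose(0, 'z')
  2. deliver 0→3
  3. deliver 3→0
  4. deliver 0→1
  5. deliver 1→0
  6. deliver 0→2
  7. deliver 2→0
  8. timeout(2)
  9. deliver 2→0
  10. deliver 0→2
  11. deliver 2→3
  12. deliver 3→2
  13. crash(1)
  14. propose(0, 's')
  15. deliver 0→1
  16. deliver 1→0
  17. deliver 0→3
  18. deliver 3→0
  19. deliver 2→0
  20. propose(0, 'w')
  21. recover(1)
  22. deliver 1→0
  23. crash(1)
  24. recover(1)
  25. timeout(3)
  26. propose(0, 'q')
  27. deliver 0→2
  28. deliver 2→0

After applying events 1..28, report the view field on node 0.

1

1. propose(0,'z'):  nop
2. deliver 0→3:  <3:back v0 z>
3. deliver 3→0:  nop
4. deliver 0→1:  <1:back v0 z>
5. deliver 1→0:  <0:prim v0 z>
6. deliver 0→2:  <2:back v0 z>
7. deliver 2→0:  nop
8. timeout(2):  <2:back v1 z>
9. deliver 2→0:  <0:back v1 z>
10. deliver 0→2:  nop
11. deliver 2→3:  <3:back v1 z>
12. deliver 3→2:  nop
13. crash(1):  <1:✗back v0 z>
14. propose(0,'s'):  nop
15. deliver 0→1:  nop
16. deliver 1→0:  nop
17. deliver 0→3:  nop
18. deliver 3→0:  nop
19. deliver 2→0:  nop
20. propose(0,'w'):  nop
21. recover(1):  <1:back v0 z>
22. deliver 1→0:  nop
23. crash(1):  <1:✗back v0 z>
24. recover(1):  <1:back v0 z>
25. timeout(3):  <3:back v2 z>
26. propose(0,'q'):  nop
27. deliver 0→2:  nop
28. deliver 2→0:  nop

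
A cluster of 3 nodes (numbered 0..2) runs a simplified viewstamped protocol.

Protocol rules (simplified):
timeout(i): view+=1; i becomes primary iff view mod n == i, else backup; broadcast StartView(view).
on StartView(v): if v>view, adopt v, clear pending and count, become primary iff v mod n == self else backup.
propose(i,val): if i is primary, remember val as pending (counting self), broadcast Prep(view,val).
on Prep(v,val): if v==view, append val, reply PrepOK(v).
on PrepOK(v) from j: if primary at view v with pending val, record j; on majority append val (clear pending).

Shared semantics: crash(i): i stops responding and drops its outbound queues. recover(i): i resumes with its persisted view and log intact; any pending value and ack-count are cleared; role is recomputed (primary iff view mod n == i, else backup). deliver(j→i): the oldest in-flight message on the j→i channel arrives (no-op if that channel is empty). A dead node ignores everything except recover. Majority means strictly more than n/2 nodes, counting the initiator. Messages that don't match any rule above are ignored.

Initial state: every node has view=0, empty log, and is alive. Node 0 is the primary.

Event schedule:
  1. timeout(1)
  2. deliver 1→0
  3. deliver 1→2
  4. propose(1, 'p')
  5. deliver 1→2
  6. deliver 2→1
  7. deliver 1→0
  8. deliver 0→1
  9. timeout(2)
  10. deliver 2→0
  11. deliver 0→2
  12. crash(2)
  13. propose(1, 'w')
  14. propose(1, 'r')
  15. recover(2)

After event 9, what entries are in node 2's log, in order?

step 1 timeout(1): 1={prim,v=1,log=-}
step 2 deliver 1→0: 0={back,v=1,log=-}
step 3 deliver 1→2: 2={back,v=1,log=-}
step 4 propose(1,'p'): —
step 5 deliver 1→2: 2={back,v=1,log=p}
step 6 deliver 2→1: 1={prim,v=1,log=p}
step 7 deliver 1→0: 0={back,v=1,log=p}
step 8 deliver 0→1: —
step 9 timeout(2): 2={prim,v=2,log=p}

p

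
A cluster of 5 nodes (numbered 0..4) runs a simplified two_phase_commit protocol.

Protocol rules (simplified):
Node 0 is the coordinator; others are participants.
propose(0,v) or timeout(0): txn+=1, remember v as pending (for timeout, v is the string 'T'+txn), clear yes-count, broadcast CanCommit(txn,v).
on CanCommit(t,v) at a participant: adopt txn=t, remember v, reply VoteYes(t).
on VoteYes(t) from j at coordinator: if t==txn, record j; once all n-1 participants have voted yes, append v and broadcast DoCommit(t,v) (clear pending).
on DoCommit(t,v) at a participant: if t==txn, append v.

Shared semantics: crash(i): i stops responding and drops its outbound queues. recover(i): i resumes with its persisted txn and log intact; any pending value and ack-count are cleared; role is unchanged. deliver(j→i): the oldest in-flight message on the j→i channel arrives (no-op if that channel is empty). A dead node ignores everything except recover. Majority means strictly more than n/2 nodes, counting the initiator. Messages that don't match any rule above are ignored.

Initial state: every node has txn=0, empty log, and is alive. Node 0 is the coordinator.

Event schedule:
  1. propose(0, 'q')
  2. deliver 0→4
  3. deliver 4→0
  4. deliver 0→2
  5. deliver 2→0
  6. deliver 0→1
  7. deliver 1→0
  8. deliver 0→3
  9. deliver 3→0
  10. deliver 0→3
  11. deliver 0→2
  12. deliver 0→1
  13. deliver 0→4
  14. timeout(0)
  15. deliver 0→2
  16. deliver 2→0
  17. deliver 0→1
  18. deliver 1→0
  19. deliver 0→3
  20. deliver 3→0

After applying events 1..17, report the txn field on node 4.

[1] propose(0,'q') → N0(coor t1 [-])
[2] deliver 0→4 → N4(part t1 [-])
[3] deliver 4→0 → ∅
[4] deliver 0→2 → N2(part t1 [-])
[5] deliver 2→0 → ∅
[6] deliver 0→1 → N1(part t1 [-])
[7] deliver 1→0 → ∅
[8] deliver 0→3 → N3(part t1 [-])
[9] deliver 3→0 → N0(coor t1 [q])
[10] deliver 0→3 → N3(part t1 [q])
[11] deliver 0→2 → N2(part t1 [q])
[12] deliver 0→1 → N1(part t1 [q])
[13] deliver 0→4 → N4(part t1 [q])
[14] timeout(0) → N0(coor t2 [q])
[15] deliver 0→2 → N2(part t2 [q])
[16] deliver 2→0 → ∅
[17] deliver 0→1 → N1(part t2 [q])

1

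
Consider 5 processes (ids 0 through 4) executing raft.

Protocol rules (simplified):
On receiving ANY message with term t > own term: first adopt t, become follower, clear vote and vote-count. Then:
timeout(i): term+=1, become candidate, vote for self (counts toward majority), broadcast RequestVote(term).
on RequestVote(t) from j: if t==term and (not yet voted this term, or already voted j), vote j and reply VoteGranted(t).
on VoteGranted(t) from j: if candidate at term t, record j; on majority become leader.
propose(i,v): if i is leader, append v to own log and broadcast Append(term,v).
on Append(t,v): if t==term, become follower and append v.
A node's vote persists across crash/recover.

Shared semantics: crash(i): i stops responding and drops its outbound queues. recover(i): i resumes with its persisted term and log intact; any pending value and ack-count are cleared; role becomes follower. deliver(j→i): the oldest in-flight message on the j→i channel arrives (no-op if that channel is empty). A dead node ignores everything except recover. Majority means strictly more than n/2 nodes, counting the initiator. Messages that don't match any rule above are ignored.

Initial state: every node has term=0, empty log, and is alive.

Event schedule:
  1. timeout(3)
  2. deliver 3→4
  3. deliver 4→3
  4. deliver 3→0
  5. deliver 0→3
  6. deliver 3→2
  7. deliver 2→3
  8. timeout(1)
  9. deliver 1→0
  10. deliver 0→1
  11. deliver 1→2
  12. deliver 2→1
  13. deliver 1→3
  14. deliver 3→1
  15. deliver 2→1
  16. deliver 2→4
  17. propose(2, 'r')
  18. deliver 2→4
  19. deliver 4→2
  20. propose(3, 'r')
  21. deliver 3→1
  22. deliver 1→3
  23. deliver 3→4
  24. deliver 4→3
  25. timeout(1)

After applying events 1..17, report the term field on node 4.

1

after 1 — timeout(3): n3:cand/t1/[-]
after 2 — deliver 3→4: n4:foll/t1/[-]
after 3 — deliver 4→3: ·
after 4 — deliver 3→0: n0:foll/t1/[-]
after 5 — deliver 0→3: n3:lead/t1/[-]
after 6 — deliver 3→2: n2:foll/t1/[-]
after 7 — deliver 2→3: ·
after 8 — timeout(1): n1:cand/t1/[-]
after 9 — deliver 1→0: ·
after 10 — deliver 0→1: ·
after 11 — deliver 1→2: ·
after 12 — deliver 2→1: ·
after 13 — deliver 1→3: ·
after 14 — deliver 3→1: ·
after 15 — deliver 2→1: ·
after 16 — deliver 2→4: ·
after 17 — propose(2,'r'): ·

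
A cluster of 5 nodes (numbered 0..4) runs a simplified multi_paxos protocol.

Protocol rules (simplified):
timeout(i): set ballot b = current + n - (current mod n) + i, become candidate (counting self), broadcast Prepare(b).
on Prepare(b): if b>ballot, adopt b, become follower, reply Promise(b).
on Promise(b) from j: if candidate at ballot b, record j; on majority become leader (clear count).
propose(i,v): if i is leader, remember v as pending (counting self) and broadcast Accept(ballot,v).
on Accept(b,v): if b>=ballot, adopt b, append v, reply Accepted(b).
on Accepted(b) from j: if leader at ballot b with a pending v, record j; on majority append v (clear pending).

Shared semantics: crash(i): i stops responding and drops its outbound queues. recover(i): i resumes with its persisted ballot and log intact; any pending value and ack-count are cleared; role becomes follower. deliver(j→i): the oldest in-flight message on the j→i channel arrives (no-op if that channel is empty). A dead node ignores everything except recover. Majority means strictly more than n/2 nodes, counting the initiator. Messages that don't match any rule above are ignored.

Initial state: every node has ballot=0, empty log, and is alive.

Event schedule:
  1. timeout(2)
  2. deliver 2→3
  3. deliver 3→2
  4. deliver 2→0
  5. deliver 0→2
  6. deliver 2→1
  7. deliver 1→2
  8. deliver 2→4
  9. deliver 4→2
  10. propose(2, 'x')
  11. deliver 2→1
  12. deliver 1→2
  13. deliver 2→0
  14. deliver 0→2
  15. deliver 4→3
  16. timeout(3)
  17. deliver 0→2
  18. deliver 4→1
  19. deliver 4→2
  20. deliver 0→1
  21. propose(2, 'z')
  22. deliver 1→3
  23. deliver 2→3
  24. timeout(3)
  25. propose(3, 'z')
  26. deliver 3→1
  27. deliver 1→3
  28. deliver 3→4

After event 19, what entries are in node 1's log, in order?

x

after 1 — timeout(2): n2:cand/b7/[-]
after 2 — deliver 2→3: n3:foll/b7/[-]
after 3 — deliver 3→2: ·
after 4 — deliver 2→0: n0:foll/b7/[-]
after 5 — deliver 0→2: n2:lead/b7/[-]
after 6 — deliver 2→1: n1:foll/b7/[-]
after 7 — deliver 1→2: ·
after 8 — deliver 2→4: n4:foll/b7/[-]
after 9 — deliver 4→2: ·
after 10 — propose(2,'x'): ·
after 11 — deliver 2→1: n1:foll/b7/[x]
after 12 — deliver 1→2: ·
after 13 — deliver 2→0: n0:foll/b7/[x]
after 14 — deliver 0→2: n2:lead/b7/[x]
after 15 — deliver 4→3: ·
after 16 — timeout(3): n3:cand/b13/[-]
after 17 — deliver 0→2: ·
after 18 — deliver 4→1: ·
after 19 — deliver 4→2: ·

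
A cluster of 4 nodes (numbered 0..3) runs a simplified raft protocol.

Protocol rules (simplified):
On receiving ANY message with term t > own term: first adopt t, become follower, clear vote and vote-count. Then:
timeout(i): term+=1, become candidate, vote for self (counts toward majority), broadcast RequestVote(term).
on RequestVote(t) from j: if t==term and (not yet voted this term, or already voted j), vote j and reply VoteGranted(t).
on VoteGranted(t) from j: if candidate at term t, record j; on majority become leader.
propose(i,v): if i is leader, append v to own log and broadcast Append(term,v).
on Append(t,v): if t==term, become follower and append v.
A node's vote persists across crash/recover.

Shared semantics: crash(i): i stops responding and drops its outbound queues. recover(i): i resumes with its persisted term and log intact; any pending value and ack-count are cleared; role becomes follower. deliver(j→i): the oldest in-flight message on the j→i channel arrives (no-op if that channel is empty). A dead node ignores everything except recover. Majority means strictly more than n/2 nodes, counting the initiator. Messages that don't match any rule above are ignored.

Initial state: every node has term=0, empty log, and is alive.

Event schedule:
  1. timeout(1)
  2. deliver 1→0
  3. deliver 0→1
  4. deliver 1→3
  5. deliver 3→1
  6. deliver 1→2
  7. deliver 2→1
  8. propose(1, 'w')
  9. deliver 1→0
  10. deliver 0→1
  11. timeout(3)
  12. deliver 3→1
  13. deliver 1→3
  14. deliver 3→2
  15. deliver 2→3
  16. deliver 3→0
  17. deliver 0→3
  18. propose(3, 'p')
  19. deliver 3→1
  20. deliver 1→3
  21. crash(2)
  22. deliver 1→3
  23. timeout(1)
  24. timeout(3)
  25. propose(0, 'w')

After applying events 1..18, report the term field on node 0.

step 1 timeout(1): 1={cand,t=1,log=-}
step 2 deliver 1→0: 0={foll,t=1,log=-}
step 3 deliver 0→1: —
step 4 deliver 1→3: 3={foll,t=1,log=-}
step 5 deliver 3→1: 1={lead,t=1,log=-}
step 6 deliver 1→2: 2={foll,t=1,log=-}
step 7 deliver 2→1: —
step 8 propose(1,'w'): 1={lead,t=1,log=w}
step 9 deliver 1→0: 0={foll,t=1,log=w}
step 10 deliver 0→1: —
step 11 timeout(3): 3={cand,t=2,log=-}
step 12 deliver 3→1: 1={foll,t=2,log=w}
step 13 deliver 1→3: —
step 14 deliver 3→2: 2={foll,t=2,log=-}
step 15 deliver 2→3: —
step 16 deliver 3→0: 0={foll,t=2,log=w}
step 17 deliver 0→3: 3={lead,t=2,log=-}
step 18 propose(3,'p'): 3={lead,t=2,log=p}

2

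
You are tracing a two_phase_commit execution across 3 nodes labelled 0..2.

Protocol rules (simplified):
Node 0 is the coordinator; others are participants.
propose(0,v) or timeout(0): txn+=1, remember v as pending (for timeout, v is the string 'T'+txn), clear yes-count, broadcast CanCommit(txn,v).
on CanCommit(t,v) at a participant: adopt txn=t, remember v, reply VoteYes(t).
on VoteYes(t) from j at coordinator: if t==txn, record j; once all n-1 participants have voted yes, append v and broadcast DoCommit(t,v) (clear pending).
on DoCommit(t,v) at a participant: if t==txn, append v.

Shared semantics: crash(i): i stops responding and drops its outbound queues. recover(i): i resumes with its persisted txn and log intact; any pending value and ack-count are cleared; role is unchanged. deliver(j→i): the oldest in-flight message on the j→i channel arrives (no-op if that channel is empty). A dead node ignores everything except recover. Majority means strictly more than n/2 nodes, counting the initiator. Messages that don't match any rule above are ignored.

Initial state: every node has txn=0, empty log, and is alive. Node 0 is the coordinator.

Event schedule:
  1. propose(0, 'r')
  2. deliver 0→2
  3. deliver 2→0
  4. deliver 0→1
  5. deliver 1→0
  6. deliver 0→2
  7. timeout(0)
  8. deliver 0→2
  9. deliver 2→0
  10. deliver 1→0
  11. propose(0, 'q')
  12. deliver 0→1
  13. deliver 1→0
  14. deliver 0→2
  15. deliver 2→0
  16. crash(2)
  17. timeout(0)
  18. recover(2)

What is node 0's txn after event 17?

4

step 1 propose(0,'r'): 0={coor,t=1,log=-}
step 2 deliver 0→2: 2={part,t=1,log=-}
step 3 deliver 2→0: —
step 4 deliver 0→1: 1={part,t=1,log=-}
step 5 deliver 1→0: 0={coor,t=1,log=r}
step 6 deliver 0→2: 2={part,t=1,log=r}
step 7 timeout(0): 0={coor,t=2,log=r}
step 8 deliver 0→2: 2={part,t=2,log=r}
step 9 deliver 2→0: —
step 10 deliver 1→0: —
step 11 propose(0,'q'): 0={coor,t=3,log=r}
step 12 deliver 0→1: 1={part,t=1,log=r}
step 13 deliver 1→0: —
step 14 deliver 0→2: 2={part,t=3,log=r}
step 15 deliver 2→0: —
step 16 crash(2): 2={✗part,t=3,log=r}
step 17 timeout(0): 0={coor,t=4,log=r}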